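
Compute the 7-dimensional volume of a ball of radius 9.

V_7(9) = π^(7/2) · (9)^7 / Γ(7/2 + 1) = 25509168·π^3/35 ≈ 2.25984e+07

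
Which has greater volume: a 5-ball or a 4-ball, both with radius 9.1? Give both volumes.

V_5(9.1) ≈ 328477. V_4(9.1) ≈ 33840.4. The 5-ball is larger.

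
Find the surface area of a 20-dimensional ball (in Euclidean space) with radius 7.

S = n·V_n(r)/r = 20·V_20(7)/7 (volume-to-surface relation), giving 1628413597910449·π^10/25920 ≈ 5.8834e+15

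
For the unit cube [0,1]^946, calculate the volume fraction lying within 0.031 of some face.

The inner cube has side 1-2·0.031 = 0.938 and volume (0.938)^946 ≈ 5.057e-27, so the shell holds 1 - 5.057e-27 of the volume.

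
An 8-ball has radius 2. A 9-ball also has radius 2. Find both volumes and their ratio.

V_8(2) ≈ 1039.03. V_9(2) ≈ 1688.84. Ratio V_8/V_9 ≈ 0.6152.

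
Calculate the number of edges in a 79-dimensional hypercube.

The 79-cube has n·2^(n-1) = 79·2^78 = 79·302231454903657293676544 = 23876284937388926200446976 edges.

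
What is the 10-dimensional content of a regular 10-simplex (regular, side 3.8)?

For a regular n-simplex with edge a, V = (a^n / n!)·√((n+1)/2^n). With a=3.8, n=10: V ≈ 0.0179316.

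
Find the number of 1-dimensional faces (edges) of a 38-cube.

Each of the 2^38 = 274877906944 vertices has degree 38; total edges = 38·2^38/2 = 5222680231936.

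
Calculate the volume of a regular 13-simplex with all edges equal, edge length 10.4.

Volume = 10.4^13 · √(14/2^13) / 13! ≈ 110.541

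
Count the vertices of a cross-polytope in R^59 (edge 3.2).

The 59-dimensional cross-polytope has 2n = 2·59 = 118 vertices.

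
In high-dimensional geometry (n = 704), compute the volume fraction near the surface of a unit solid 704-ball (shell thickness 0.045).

1 - (1-0.045)^704 ≈ 1 - 8.363e-15 ≈ (100 - 8.33e-13)%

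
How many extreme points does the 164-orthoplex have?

The 164-dimensional cross-polytope has 2n = 2·164 = 328 vertices.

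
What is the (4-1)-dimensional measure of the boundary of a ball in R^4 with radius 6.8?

S_4(6.8) = 2·π^(4/2)·(6.8)^3 / Γ(4/2) ≈ 6206.64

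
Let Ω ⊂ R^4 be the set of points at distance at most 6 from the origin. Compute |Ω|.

The n-ball volume is π^(n/2)·r^n/Γ(n/2+1). With n=4, r=6: V = 648·π^2 ≈ 6395.5.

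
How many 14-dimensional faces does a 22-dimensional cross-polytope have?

An n-cross-polytope has 2^(k+1)·C(n,k+1) k-faces. Here 2^15·C(22,15) = 32768·170544 = 5588385792.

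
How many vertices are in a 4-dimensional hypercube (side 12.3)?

Choose 0 of 4 axes to span the face (C(4,0) = 1 way), then fix each of the remaining 4 coordinates at one of its two extreme values (2^4 = 16 ways): 1·16 = 16.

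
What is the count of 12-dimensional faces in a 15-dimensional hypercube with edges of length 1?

f_12(15-cube) = (15 choose 12) · 2^3 = 3640.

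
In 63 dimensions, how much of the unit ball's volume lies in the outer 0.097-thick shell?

Shell fraction = 1 - (1-0.097)^63 ≈ 0.998384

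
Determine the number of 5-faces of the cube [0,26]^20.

Choose 5 of 20 axes to span the face (C(20,5) = 15504 ways), then fix each of the remaining 15 coordinates at one of its two extreme values (2^15 = 32768 ways): 15504·32768 = 508035072.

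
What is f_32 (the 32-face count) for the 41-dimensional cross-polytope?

f_32(41-orthoplex) = 2^33 · (41 choose 33) = 820753174930391040.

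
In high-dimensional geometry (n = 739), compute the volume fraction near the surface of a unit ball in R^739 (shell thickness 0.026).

1 - (1-0.026)^739 ≈ 0.9999999965 ≈ (100 - 3.51e-07)%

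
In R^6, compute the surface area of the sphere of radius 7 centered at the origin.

S_6(7) = 2·π^(6/2)·(7)^5 / Γ(6/2) = 16807·π^3 ≈ 521122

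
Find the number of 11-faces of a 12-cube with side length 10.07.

Choose 11 of 12 axes to span the face (C(12,11) = 12 ways), then fix each of the remaining 1 coordinate at one of its two extreme values (2^1 = 2 ways): 12·2 = 24.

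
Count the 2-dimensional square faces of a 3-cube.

Number of 2-faces = C(3,2) · 2^(3-2) = 3 · 2 = 6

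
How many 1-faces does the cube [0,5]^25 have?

Each of the 2^25 = 33554432 vertices has degree 25; total edges = 25·2^25/2 = 419430400.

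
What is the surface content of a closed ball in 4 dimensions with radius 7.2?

|∂B_4(7.2)| ≈ 7367.62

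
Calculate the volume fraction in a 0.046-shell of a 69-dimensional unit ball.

1 - (1-0.046)^69 ≈ 0.961199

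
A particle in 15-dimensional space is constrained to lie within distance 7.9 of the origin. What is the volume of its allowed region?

Volume = π^{15/2}·(7.9)^15/Γ(17/2) ≈ 1.11131e+13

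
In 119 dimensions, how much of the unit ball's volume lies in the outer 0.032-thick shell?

V(inner)/V(outer) = ((1-0.032)/1)^119 ≈ 0.02085, so the shell fraction is 0.979147.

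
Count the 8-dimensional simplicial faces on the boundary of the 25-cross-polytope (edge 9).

f_8(25-orthoplex) = 2^9 · (25 choose 9) = 1046003200.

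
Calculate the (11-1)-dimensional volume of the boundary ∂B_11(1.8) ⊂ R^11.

S = n·V_n(r)/r = 11·V_11(1.8)/1.8 (volume-to-surface relation), giving 7399.84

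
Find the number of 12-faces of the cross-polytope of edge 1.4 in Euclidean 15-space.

f_12(15-orthoplex) = 2^13 · (15 choose 13) = 860160.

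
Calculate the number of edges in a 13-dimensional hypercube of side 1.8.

Number of 1-faces = C(13,1)·2^(13-1) = 13·4096 = 53248.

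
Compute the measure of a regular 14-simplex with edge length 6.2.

Volume = 6.2^14 · √(15/2^14) / 14! ≈ 0.0430438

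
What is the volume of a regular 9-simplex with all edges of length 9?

For a regular n-simplex with edge a, V = (a^n / n!)·√((n+1)/2^n). With a=9, n=9: V ≈ 149.205.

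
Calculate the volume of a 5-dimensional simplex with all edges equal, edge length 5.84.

For a regular n-simplex with edge a, V = (a^n / n!)·√((n+1)/2^n). With a=5.84, n=5: V ≈ 24.5123.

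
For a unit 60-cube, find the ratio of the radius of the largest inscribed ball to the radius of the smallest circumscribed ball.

Ratio = (s/2)/(s√60/2) = 60^(-1/2) ≈ 0.129099.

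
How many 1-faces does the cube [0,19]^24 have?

An n-cube has n·2^(n-1) edges. With n = 24: 24·8388608 = 201326592.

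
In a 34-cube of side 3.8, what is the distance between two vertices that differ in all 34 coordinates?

||(3.8,3.8,...,3.8)|| = √(34)·3.8 ≈ 22.1576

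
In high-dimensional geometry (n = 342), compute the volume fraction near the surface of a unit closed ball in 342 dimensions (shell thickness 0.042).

1 - (1-0.042)^342 ≈ 0.9999995764 ≈ 99.999958%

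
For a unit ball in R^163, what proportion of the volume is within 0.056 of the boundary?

1 - (1-0.056)^163 ≈ 0.999917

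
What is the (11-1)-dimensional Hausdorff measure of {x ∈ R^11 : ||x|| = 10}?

S = n·V_n(r)/r = 11·V_11(10)/10 (volume-to-surface relation), giving 128000000000·π^5/189 ≈ 2.07251e+11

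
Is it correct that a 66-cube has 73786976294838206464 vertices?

True. The 66-cube has 2^66 = 73786976294838206464 vertices.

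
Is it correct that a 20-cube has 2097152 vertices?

False. The 20-cube has 2^20 = 1048576 vertices.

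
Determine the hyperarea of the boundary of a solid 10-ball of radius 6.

The surface area of an n-ball is 2π^(n/2) r^(n-1) / Γ(n/2). For n=10, r=6: 839808·π^5 ≈ 2.56998e+08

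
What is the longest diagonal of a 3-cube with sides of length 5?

d = √(5² + 5² + ... + 5²) [3 terms] = √(3·5²) = 5√3 ≈ 8.66025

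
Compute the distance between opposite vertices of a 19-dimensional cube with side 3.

Diagonal = √19 · 3 ≈ 13.0767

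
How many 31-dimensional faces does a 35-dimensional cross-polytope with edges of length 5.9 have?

Number of 31-faces = 2^(31+1) · C(35,31+1) = 4294967296 · 6545 = 28110560952320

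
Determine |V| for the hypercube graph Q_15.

An n-cube has 2^n vertices; for n = 15 that is 2^15 = 32768.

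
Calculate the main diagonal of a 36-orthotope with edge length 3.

The space diagonal of an n-cube of side s is s√n. Here 3·√36 = 18.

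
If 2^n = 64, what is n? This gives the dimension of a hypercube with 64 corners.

The n-cube has 2^n vertices, and 64 = 2^6, so n = 6.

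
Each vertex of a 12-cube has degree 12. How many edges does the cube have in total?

Each of the 2^12 = 4096 vertices has degree 12; total edges = 12·2^12/2 = 24576.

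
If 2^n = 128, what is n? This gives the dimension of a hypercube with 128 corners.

2^n = 128 ⇒ n = log_2(128) = 7.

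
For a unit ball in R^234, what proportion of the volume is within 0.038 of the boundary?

1 - (1-0.038)^234 ≈ 0.999884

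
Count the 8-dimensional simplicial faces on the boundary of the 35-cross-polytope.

Each 8-face is the convex hull of 9 vertices, one chosen as ±e_i from each of 9 distinct axes: 2^9·C(35,9) = 36151019520.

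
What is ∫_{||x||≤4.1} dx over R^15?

V_15(4.1) = π^(15/2) · (4.1)^15 / Γ(15/2 + 1) ≈ 5.93182e+08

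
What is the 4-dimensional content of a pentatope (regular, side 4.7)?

For a regular n-simplex with edge a, V = (a^n / n!)·√((n+1)/2^n). With a=4.7, n=4: V ≈ 11.3659.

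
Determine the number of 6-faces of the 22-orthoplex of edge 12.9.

An n-cross-polytope has 2^(k+1)·C(n,k+1) k-faces. Here 2^7·C(22,7) = 128·170544 = 21829632.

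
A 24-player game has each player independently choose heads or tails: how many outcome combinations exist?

Number of vertices = 2^24 = 16777216.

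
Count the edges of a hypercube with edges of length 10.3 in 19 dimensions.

Number of 1-faces = C(19,1)·2^(19-1) = 19·262144 = 4980736.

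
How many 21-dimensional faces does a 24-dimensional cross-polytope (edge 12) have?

Number of 21-faces = 2^(21+1) · C(24,21+1) = 4194304 · 276 = 1157627904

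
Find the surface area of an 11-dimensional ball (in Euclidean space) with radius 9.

|∂B_11(9)| = 8264970432·π^5/35 ≈ 7.22641e+10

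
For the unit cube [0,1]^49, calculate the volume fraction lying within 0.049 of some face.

The inner cube has side 1-2·0.049 = 0.902 and volume (0.902)^49 ≈ 0.006384, so the shell holds 0.993616 of the volume.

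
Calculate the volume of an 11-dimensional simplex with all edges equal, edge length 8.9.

V_11 = √(12) · 8.9^11 / (11! · 2^(11/2)) ≈ 53.2182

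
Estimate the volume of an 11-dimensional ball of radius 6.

V_11(6) = π^(11/2) · (6)^11 / Γ(11/2 + 1) = 859963392·π^5/385 ≈ 6.83547e+08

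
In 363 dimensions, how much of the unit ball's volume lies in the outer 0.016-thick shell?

1 - (1-0.016)^363 ≈ 0.997134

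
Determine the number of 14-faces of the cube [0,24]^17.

f_14(17-cube) = (17 choose 14) · 2^3 = 5440.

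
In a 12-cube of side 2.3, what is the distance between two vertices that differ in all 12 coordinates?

||(2.3,2.3,...,2.3)|| = √(12)·2.3 ≈ 7.96743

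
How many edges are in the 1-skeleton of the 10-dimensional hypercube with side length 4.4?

Each of the 2^10 = 1024 vertices has degree 10; total edges = 10·2^10/2 = 5120.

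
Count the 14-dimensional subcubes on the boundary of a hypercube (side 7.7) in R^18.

f_14(18-cube) = (18 choose 14) · 2^4 = 48960.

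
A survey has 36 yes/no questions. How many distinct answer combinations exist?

The 36-cube has 2^36 = 68719476736 vertices.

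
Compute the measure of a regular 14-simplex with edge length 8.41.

For a regular n-simplex with edge a, V = (a^n / n!)·√((n+1)/2^n). With a=8.41, n=14: V ≈ 3.07306.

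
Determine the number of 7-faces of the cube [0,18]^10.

f_7(10-cube) = (10 choose 7) · 2^3 = 960.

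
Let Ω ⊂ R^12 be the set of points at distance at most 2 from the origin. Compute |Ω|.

The n-ball volume is π^(n/2)·r^n/Γ(n/2+1). With n=12, r=2: V = 256·π^6/45 ≈ 5469.24.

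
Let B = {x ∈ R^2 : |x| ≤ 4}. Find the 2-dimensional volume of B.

Volume = π^{2/2}·(4)^2/Γ(2) = 16·π ≈ 50.2655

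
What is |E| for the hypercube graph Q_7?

Each of the 2^7 = 128 vertices has degree 7; total edges = 7·2^7/2 = 448.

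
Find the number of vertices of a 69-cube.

Number of vertices = 2^69 = 590295810358705651712.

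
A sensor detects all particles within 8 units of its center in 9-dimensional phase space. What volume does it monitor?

Volume = π^{9/2}·(8)^9/Γ(11/2) = 4294967296·π^4/945 ≈ 4.42718e+08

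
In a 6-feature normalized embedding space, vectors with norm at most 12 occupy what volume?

Volume = π^{6/2}·(12)^6/Γ(4) = 497664·π^3 ≈ 1.54307e+07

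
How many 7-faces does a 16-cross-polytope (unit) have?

f_7(16-orthoplex) = 2^8 · (16 choose 8) = 3294720.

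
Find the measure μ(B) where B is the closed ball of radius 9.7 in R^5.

Volume = π^{5/2}·(9.7)^5/Γ(7/2) ≈ 452019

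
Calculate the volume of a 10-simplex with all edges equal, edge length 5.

V = (5^10 / 10!) · √((10+1) / 2^10) ≈ 0.278922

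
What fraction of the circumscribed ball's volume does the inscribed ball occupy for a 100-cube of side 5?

V_in / V_out = (r_in/r_out)^100 = (1/√100)^100 = 100^(-100/2) ≈ 1e-100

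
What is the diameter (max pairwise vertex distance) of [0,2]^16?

d = √(2² + 2² + ... + 2²) [16 terms] = √(16·2²) = 2√16 = 8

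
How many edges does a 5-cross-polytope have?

An n-cross-polytope has 2^(k+1)·C(n,k+1) k-faces. Here 2^2·C(5,2) = 4·10 = 40.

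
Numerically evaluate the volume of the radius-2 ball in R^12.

The n-ball volume is π^(n/2)·r^n/Γ(n/2+1). With n=12, r=2: V = 256·π^6/45 ≈ 5469.24.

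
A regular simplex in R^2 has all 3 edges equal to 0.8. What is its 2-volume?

Area = (√3/4) · 0.8² = 0.277128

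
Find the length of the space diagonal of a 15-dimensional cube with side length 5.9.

d = √(5.9² + 5.9² + ... + 5.9²) [15 terms] = √(15·5.9²) = 5.9√15 ≈ 22.8506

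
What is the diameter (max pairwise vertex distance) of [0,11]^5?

d = √(11² + 11² + ... + 11²) [5 terms] = √(5·11²) = 11√5 ≈ 24.5967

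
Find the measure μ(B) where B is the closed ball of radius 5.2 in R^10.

Volume = π^{10/2}·(5.2)^10/Γ(6) ≈ 3.68639e+07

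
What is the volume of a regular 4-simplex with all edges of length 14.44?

For a regular n-simplex with edge a, V = (a^n / n!)·√((n+1)/2^n). With a=14.44, n=4: V ≈ 1012.7.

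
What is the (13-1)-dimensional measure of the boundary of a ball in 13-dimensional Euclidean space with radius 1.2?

The surface area of an n-ball is 2π^(n/2) r^(n-1) / Γ(n/2). For n=13, r=1.2: 105.55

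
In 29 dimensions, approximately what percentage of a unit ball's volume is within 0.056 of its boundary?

1 - (1-0.056)^29 ≈ 0.811987 ≈ 81.20%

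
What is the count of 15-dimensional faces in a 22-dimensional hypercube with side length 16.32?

An n-cube has C(n,k)·2^(n-k) k-faces. Here C(22,15)·2^7 = 170544·128 = 21829632.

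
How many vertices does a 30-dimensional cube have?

Each vertex is a binary string of length 30, so there are 2^30 = 1073741824.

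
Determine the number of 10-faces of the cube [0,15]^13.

An n-cube has C(n,k)·2^(n-k) k-faces. Here C(13,10)·2^3 = 286·8 = 2288.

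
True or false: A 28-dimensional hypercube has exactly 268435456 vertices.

True. The 28-cube has 2^28 = 268435456 vertices.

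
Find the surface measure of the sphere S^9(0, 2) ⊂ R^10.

S = n·V_n(r)/r = 10·V_10(2)/2 (volume-to-surface relation), giving 128·π^5/3 ≈ 13056.8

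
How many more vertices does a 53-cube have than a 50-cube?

The 53-cube has 2^53 = 9007199254740992 vertices. The 50-cube has 2^50 = 1125899906842624 vertices. Difference: 9007199254740992 - 1125899906842624 = 7881299347898368.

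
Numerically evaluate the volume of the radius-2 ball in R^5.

V = 256·π^2/15 ≈ 168.441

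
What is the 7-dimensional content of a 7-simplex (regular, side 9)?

Volume = 9^7 · √(8/2^7) / 7! ≈ 237.25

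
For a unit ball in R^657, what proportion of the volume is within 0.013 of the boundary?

Shell fraction = 1 - (1-0.013)^657 ≈ 0.999815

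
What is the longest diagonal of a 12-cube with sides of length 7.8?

d = √(7.8² + 7.8² + ... + 7.8²) [12 terms] = √(12·7.8²) = 7.8√12 ≈ 27.02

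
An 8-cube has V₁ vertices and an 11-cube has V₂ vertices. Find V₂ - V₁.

V₁ = 2^8 = 256. V₂ = 2^11 = 2048. V₂ - V₁ = 1792.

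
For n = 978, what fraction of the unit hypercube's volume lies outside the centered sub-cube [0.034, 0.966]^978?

Shell fraction = 1 - (1-0.068)^978 ≈ 1 - 1.227e-30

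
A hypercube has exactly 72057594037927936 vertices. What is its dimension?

The n-cube has 2^n vertices, and 72057594037927936 = 2^56, so n = 56.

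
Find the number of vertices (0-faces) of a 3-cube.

Choose 0 of 3 axes to span the face (C(3,0) = 1 way), then fix each of the remaining 3 coordinates at one of its two extreme values (2^3 = 8 ways): 1·8 = 8.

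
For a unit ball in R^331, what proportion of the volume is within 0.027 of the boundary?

Shell fraction = 1 - (1-0.027)^331 ≈ 0.999884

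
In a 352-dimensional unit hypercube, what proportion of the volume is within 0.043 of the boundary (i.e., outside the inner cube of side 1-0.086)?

Shell fraction = 1 - (1-0.086)^352 ≈ 1 - 1.791e-14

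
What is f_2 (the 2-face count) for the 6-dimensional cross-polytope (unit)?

Number of 2-faces = 2^(2+1) · C(6,2+1) = 8 · 20 = 160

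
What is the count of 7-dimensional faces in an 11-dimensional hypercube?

Number of 7-faces = C(11,7) · 2^(11-7) = 330 · 16 = 5280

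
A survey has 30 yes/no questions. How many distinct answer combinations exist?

The 30-cube has 2^30 = 1073741824 vertices.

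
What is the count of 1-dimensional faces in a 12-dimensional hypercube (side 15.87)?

Number of 1-faces = C(12,1) · 2^(12-1) = 12 · 2048 = 24576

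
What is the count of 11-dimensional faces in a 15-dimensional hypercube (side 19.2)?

Choose 11 of 15 axes to span the face (C(15,11) = 1365 ways), then fix each of the remaining 4 coordinates at one of its two extreme values (2^4 = 16 ways): 1365·16 = 21840.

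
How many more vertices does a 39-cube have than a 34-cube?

The 39-cube has 2^39 = 549755813888 vertices. The 34-cube has 2^34 = 17179869184 vertices. Difference: 549755813888 - 17179869184 = 532575944704.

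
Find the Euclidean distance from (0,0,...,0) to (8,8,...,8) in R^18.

Diagonal = √18 · 8 ≈ 33.9411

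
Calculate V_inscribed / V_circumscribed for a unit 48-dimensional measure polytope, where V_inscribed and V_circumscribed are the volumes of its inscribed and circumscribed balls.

V_in/V_out = n^(-n/2) = 48^(-48/2) ≈ 4.469e-41.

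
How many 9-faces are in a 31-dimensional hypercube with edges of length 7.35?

Number of 9-faces = C(31,9) · 2^(31-9) = 20160075 · 4194304 = 84557483212800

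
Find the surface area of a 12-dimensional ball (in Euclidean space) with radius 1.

S = n·V_n(r)/r = 12·V_12(1)/1 (volume-to-surface relation), giving π^6/60 ≈ 16.0232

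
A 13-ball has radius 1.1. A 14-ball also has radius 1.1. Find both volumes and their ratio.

V_13(1.1) ≈ 3.14374. V_14(1.1) ≈ 2.27571. Ratio V_13/V_14 ≈ 1.381.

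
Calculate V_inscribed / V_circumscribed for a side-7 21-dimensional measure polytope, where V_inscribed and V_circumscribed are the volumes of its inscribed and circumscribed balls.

The radii are 7/2 and 7√21/2, so the volume ratio is (1/√21)^21 = 21^{-21/2} ≈ 1.30827e-14.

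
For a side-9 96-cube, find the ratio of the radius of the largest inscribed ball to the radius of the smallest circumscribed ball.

r_in = 9/2 (half the side); r_out = 9√96/2 (half the diagonal). Ratio = 1/√96 ≈ 0.102062.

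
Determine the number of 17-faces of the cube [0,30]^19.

Choose 17 of 19 axes to span the face (C(19,17) = 171 ways), then fix each of the remaining 2 coordinates at one of its two extreme values (2^2 = 4 ways): 171·4 = 684.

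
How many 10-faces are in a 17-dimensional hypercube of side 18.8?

f_10(17-cube) = (17 choose 10) · 2^7 = 2489344.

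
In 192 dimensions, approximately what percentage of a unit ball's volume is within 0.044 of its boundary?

1 - (1-0.044)^192 ≈ 0.999823 ≈ 99.9823%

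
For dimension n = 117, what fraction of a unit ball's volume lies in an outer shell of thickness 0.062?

1 - (1-0.062)^117 ≈ 0.999441 ≈ 99.94%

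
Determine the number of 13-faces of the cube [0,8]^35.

Number of 13-faces = C(35,13) · 2^(35-13) = 1476337800 · 4194304 = 6192209539891200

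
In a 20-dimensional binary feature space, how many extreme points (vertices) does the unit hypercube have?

Each vertex is a binary string of length 20, so there are 2^20 = 1048576.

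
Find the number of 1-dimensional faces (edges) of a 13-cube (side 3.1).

Number of 1-faces = C(13,1)·2^(13-1) = 13·4096 = 53248.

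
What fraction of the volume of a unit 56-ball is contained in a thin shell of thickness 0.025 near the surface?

1 - (1-0.025)^56 ≈ 0.757753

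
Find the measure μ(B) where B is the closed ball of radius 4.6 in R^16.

The n-ball volume is π^(n/2)·r^n/Γ(n/2+1). With n=16, r=4.6: V ≈ 9.4581e+09.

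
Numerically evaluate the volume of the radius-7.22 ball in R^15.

Volume = π^{15/2}·(7.22)^15/Γ(17/2) ≈ 2.88063e+12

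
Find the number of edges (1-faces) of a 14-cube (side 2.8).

An n-cube has C(n,k)·2^(n-k) k-faces. Here C(14,1)·2^13 = 14·8192 = 114688.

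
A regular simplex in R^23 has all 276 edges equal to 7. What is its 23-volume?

V_23 = √(24) · 7^23 / (23! · 2^(23/2)) ≈ 1.79069e-06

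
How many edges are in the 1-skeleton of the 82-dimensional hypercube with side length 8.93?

Each of the 2^82 = 4835703278458516698824704 vertices has degree 82; total edges = 82·2^82/2 = 198263834416799184651812864.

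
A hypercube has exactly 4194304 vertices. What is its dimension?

n = log_2(4194304) = 22.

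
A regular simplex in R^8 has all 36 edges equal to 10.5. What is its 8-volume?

V = (10.5^8 / 8!) · √((8+1) / 2^8) ≈ 687.061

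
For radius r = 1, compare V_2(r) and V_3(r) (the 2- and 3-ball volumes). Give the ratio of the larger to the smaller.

V_2(1) ≈ 3.14159, V_3(1) ≈ 4.18879. The 3-ball is larger by a factor of 1.333.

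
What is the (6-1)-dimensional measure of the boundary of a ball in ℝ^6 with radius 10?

S = n·V_n(r)/r = 6·V_6(10)/10 (volume-to-surface relation), giving 100000·π^3 ≈ 3.10063e+06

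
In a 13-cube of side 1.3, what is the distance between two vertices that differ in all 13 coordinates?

||(1.3,1.3,...,1.3)|| = √(13)·1.3 ≈ 4.68722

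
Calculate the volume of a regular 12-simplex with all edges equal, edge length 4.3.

V_12 = √(13) · 4.3^12 / (12! · 2^(12/2)) ≈ 0.00469977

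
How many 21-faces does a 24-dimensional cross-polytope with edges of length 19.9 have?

f_21(24-orthoplex) = 2^22 · (24 choose 22) = 1157627904.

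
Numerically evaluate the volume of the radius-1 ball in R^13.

Volume = π^{13/2}·(1)^13/Γ(15/2) = 128·π^6/135135 ≈ 0.910629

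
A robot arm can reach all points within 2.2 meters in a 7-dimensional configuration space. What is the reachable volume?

The n-ball volume is π^(n/2)·r^n/Γ(n/2+1). With n=7, r=2.2: V ≈ 1178.53.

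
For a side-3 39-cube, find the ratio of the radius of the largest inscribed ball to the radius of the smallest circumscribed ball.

r_in = 3/2 (half the side); r_out = 3√39/2 (half the diagonal). Ratio = 1/√39 ≈ 0.160128.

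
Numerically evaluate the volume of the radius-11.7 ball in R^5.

V_5(11.7) = π^(5/2) · (11.7)^5 / Γ(5/2 + 1) ≈ 1.15406e+06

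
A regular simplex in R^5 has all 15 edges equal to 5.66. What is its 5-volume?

For a regular n-simplex with edge a, V = (a^n / n!)·√((n+1)/2^n). With a=5.66, n=5: V ≈ 20.9605.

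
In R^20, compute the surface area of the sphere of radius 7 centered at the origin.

S = n·V_n(r)/r = 20·V_20(7)/7 (volume-to-surface relation), giving 1628413597910449·π^10/25920 ≈ 5.8834e+15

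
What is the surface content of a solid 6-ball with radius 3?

S_6(3) = 2·π^(6/2)·(3)^5 / Γ(6/2) = 243·π^3 ≈ 7534.53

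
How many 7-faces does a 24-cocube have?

f_7(24-orthoplex) = 2^8 · (24 choose 8) = 188280576.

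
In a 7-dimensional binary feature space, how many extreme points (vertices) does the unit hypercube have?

The 7-cube has 2^7 = 128 vertices.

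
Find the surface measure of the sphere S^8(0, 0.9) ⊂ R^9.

|∂B_9(0.9)| ≈ 12.7791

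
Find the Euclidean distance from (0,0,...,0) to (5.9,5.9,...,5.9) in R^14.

The space diagonal of an n-cube of side s is s√n. Here 5.9·√14 ≈ 22.0758.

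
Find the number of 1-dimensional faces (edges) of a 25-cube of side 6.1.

Each of the 2^25 = 33554432 vertices has degree 25; total edges = 25·2^25/2 = 419430400.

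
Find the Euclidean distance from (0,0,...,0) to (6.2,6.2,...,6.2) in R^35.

||(6.2,6.2,...,6.2)|| = √(35)·6.2 ≈ 36.6797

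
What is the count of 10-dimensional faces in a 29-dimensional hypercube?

f_10(29-cube) = (29 choose 10) · 2^19 = 10501493882880.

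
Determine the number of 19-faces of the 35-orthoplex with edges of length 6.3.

Each 19-face is the convex hull of 20 vertices, one chosen as ±e_i from each of 20 distinct axes: 2^20·C(35,20) = 3405715246940160.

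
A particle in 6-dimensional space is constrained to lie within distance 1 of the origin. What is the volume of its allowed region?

V_6(1) = π^(6/2) · (1)^6 / Γ(6/2 + 1) = π^3/6 ≈ 5.16771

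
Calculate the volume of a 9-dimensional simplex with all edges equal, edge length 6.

For a regular n-simplex with edge a, V = (a^n / n!)·√((n+1)/2^n). With a=6, n=9: V ≈ 3.88118.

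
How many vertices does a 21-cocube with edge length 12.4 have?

An n-cross-polytope has 2^(k+1)·C(n,k+1) k-faces. Here 2^1·C(21,1) = 2·21 = 42.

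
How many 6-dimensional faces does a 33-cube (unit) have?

f_6(33-cube) = (33 choose 6) · 2^27 = 148655260565504.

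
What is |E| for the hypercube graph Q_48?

Number of 1-faces = C(48,1)·2^(48-1) = 48·140737488355328 = 6755399441055744.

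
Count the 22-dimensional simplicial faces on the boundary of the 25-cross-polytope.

An n-cross-polytope has 2^(k+1)·C(n,k+1) k-faces. Here 2^23·C(25,23) = 8388608·300 = 2516582400.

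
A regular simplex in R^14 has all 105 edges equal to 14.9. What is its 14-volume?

For a regular n-simplex with edge a, V = (a^n / n!)·√((n+1)/2^n). With a=14.9, n=14: V ≈ 9226.46.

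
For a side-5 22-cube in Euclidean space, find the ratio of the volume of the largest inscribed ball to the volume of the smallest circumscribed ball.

Volume scales as r^n, and r_in/r_out = 1/√22, giving (1/√22)^22 ≈ 1.7114e-15.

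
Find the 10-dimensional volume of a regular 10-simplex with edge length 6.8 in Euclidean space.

Volume = 6.8^10 · √(11/2^10) / 10! ≈ 6.03771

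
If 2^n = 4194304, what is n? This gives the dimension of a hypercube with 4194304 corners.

The n-cube has 2^n vertices, and 4194304 = 2^22, so n = 22.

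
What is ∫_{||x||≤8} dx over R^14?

The n-ball volume is π^(n/2)·r^n/Γ(n/2+1). With n=14, r=8: V = 274877906944·π^7/315 ≈ 2.63559e+12.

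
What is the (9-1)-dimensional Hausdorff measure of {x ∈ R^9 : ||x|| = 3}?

S = n·V_n(r)/r = 9·V_9(3)/3 (volume-to-surface relation), giving 69984·π^4/35 ≈ 194774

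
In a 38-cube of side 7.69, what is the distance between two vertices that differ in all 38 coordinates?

Diagonal = √38 · 7.69 ≈ 47.4043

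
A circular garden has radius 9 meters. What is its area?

V_2(9) = π^(2/2) · (9)^2 / Γ(2/2 + 1) = 81·π ≈ 254.469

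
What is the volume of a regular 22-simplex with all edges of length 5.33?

V = (5.33^22 / 22!) · √((22+1) / 2^22) ≈ 2.02659e-08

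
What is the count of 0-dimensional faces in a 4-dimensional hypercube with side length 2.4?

An n-cube has C(n,k)·2^(n-k) k-faces. Here C(4,0)·2^4 = 1·16 = 16.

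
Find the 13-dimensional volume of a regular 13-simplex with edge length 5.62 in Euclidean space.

V_13 = √(14) · 5.62^13 / (13! · 2^(13/2)) ≈ 0.0370391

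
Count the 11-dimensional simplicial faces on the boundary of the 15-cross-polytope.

An n-cross-polytope has 2^(k+1)·C(n,k+1) k-faces. Here 2^12·C(15,12) = 4096·455 = 1863680.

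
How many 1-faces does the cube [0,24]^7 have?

An n-cube has n·2^(n-1) edges. With n = 7: 7·64 = 448.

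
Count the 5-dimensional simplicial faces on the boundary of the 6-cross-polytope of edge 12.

f_5(6-orthoplex) = 2^6 · (6 choose 6) = 64.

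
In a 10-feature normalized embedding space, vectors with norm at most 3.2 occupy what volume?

Volume = π^{10/2}·(3.2)^10/Γ(6) ≈ 287123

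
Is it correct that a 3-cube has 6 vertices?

False. The 3-cube has 2^3 = 8 vertices.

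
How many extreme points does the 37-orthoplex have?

An n-cross-polytope has 2n vertices; here n = 37, giving 74.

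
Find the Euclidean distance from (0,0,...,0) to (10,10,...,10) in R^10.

The space diagonal of an n-cube of side s is s√n. Here 10·√10 ≈ 31.6228.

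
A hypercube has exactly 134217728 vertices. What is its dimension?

The n-cube has 2^n vertices, and 134217728 = 2^27, so n = 27.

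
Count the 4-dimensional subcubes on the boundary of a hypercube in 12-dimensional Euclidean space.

An n-cube has C(n,k)·2^(n-k) k-faces. Here C(12,4)·2^8 = 495·256 = 126720.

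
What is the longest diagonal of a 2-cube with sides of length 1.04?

Diagonal = √2 · 1.04 ≈ 1.47078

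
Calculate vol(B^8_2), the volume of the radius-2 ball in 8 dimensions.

V = 32·π^4/3 ≈ 1039.03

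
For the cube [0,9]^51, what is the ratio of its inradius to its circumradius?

r_in = 9/2 (half the side); r_out = 9√51/2 (half the diagonal). Ratio = 1/√51 ≈ 0.140028.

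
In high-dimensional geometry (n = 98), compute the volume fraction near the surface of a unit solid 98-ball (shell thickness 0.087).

1 - (1-0.087)^98 ≈ 0.999866 ≈ 99.9866%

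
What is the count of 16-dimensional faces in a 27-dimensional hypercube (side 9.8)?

f_16(27-cube) = (27 choose 16) · 2^11 = 26701608960.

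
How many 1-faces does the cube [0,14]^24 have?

The 24-cube has n·2^(n-1) = 24·2^23 = 24·8388608 = 201326592 edges.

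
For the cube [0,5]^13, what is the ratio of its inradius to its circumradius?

r_in / r_out = (5/2) / (5√13/2) = 1/√13 ≈ 0.27735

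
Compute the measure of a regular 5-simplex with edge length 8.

V_5 = √(6) · 8^5 / (5! · 2^(5/2)) ≈ 118.241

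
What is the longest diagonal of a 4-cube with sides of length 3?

The space diagonal of an n-cube of side s is s√n. Here 3·√4 = 6.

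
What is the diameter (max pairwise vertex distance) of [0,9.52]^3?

The space diagonal of an n-cube of side s is s√n. Here 9.52·√3 ≈ 16.4891.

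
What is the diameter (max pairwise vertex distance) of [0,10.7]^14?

Diagonal = √14 · 10.7 ≈ 40.0357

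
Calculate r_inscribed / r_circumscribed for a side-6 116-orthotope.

For an n-cube of any side s, the inradius is s/2 and the circumradius is s√n/2, so the ratio is 1/√116 ≈ 0.0928477.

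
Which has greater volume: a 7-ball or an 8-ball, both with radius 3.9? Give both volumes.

V_7(3.9) ≈ 64838.4. V_8(3.9) ≈ 217223. The 8-ball is larger.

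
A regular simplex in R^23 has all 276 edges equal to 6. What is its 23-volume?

Volume = 6^23 · √(24/2^23) / 23! ≈ 5.16708e-08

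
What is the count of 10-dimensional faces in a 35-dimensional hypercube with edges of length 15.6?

An n-cube has C(n,k)·2^(n-k) k-faces. Here C(35,10)·2^25 = 183579396·33554432 = 6159902359683072.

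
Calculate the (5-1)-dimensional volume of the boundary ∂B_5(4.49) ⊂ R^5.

S = n·V_n(r)/r = 5·V_5(4.49)/4.49 (volume-to-surface relation), giving 10696.8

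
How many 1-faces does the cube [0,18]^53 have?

An n-cube has n·2^(n-1) edges. With n = 53: 53·4503599627370496 = 238690780250636288.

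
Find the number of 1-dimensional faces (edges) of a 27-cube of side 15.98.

Number of 1-faces = C(27,1)·2^(27-1) = 27·67108864 = 1811939328.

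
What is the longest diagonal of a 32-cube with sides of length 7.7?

Diagonal = √32 · 7.7 ≈ 43.5578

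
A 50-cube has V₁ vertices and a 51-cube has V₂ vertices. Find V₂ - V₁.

V₁ = 2^50 = 1125899906842624. V₂ = 2^51 = 2251799813685248. V₂ - V₁ = 1125899906842624.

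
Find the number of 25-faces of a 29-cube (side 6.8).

Number of 25-faces = C(29,25) · 2^(29-25) = 23751 · 16 = 380016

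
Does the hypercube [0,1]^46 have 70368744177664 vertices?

True. The 46-cube has 2^46 = 70368744177664 vertices.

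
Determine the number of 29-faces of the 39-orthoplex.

An n-cross-polytope has 2^(k+1)·C(n,k+1) k-faces. Here 2^30·C(39,30) = 1073741824·211915132 = 227542140366880768.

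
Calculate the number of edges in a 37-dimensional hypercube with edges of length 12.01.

The 37-cube has n·2^(n-1) = 37·2^36 = 37·68719476736 = 2542620639232 edges.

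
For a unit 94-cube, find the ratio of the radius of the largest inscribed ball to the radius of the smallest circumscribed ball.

r_in / r_out = (1/2) / (1√94/2) = 1/√94 ≈ 0.103142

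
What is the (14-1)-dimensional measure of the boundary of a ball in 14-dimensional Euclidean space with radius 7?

|∂B_14(7)| = 96889010407·π^7/360 ≈ 8.1287e+11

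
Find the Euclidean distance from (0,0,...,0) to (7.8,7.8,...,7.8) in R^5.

Diagonal = √5 · 7.8 ≈ 17.4413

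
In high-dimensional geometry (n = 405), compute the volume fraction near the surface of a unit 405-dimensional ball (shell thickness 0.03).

1 - (1-0.03)^405 ≈ 0.9999956091 ≈ 99.999561%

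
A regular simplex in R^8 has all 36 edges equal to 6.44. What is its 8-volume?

V = (6.44^8 / 8!) · √((8+1) / 2^8) ≈ 13.7584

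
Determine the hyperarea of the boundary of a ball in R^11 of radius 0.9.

The surface area of an n-ball is 2π^(n/2) r^(n-1) / Γ(n/2). For n=11, r=0.9: 7.22641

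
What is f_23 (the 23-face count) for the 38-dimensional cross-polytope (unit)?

Number of 23-faces = 2^(23+1) · C(38,23+1) = 16777216 · 9669554100 = 162228197759385600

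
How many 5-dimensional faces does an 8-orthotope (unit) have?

Number of 5-faces = C(8,5) · 2^(8-5) = 56 · 8 = 448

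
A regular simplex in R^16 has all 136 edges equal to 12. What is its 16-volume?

V = (12^16 / 16!) · √((16+1) / 2^16) ≈ 142.32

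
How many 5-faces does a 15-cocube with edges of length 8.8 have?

Each 5-face is the convex hull of 6 vertices, one chosen as ±e_i from each of 6 distinct axes: 2^6·C(15,6) = 320320.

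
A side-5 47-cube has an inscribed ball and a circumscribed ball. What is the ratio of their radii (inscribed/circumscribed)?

Ratio = (s/2)/(s√47/2) = 47^(-1/2) ≈ 0.145865.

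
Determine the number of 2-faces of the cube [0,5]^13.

Choose 2 of 13 axes to span the face (C(13,2) = 78 ways), then fix each of the remaining 11 coordinates at one of its two extreme values (2^11 = 2048 ways): 78·2048 = 159744.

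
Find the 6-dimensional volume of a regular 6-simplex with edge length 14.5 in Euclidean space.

For a regular n-simplex with edge a, V = (a^n / n!)·√((n+1)/2^n). With a=14.5, n=6: V ≈ 4269.08.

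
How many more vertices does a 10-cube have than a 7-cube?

The 10-cube has 2^10 = 1024 vertices. The 7-cube has 2^7 = 128 vertices. Difference: 1024 - 128 = 896.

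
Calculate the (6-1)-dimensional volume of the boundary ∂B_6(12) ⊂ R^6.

S_6(12) = 2·π^(6/2)·(12)^5 / Γ(6/2) = 248832·π^3 ≈ 7.71535e+06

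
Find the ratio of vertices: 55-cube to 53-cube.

The 55-cube has 2^55 = 36028797018963968 vertices. The 53-cube has 2^53 = 9007199254740992 vertices. Ratio: 36028797018963968/9007199254740992 = 4.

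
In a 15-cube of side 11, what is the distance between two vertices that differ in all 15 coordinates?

The space diagonal of an n-cube of side s is s√n. Here 11·√15 ≈ 42.6028.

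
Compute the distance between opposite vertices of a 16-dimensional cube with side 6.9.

||(6.9,6.9,...,6.9)|| = √(16)·6.9 = 27.6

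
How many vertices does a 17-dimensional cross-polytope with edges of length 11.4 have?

The vertices are ±e_1, ..., ±e_17, so there are 2·17 = 34.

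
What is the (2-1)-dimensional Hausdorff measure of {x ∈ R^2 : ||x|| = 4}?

S_2(4) = 2·π^(2/2)·(4)^1 / Γ(2/2) = 2πr = 2π·4 ≈ 25.1327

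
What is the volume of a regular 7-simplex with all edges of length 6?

V = (6^7 / 7!) · √((7+1) / 2^7) ≈ 13.8857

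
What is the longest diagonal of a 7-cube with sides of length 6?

||(6,6,...,6)|| = √(7)·6 ≈ 15.8745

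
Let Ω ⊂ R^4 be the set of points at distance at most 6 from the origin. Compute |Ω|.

The n-ball volume is π^(n/2)·r^n/Γ(n/2+1). With n=4, r=6: V = 648·π^2 ≈ 6395.5.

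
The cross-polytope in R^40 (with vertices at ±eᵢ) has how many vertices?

Number of vertices = 2n = 80.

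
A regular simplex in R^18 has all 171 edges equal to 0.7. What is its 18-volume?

V_18 = √(19) · 0.7^18 / (18! · 2^(18/2)) ≈ 2.16536e-21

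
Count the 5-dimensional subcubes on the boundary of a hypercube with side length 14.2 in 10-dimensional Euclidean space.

Number of 5-faces = C(10,5) · 2^(10-5) = 252 · 32 = 8064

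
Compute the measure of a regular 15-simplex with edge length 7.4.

Volume = 7.4^15 · √(16/2^15) / 15! ≈ 0.184634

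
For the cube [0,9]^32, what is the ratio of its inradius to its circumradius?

r_in / r_out = (9/2) / (9√32/2) = 1/√32 ≈ 0.176777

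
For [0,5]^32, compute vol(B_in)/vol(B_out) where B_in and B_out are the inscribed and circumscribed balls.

V_in/V_out = n^(-n/2) = 32^(-32/2) ≈ 8.27181e-25.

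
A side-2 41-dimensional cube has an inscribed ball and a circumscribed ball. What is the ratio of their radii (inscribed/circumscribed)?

For an n-cube of any side s, the inradius is s/2 and the circumradius is s√n/2, so the ratio is 1/√41 ≈ 0.156174.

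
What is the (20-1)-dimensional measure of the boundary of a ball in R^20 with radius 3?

The surface area of an n-ball is 2π^(n/2) r^(n-1) / Γ(n/2). For n=20, r=3: 14348907·π^10/2240 ≈ 5.99887e+08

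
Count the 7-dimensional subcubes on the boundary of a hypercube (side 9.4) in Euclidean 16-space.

Choose 7 of 16 axes to span the face (C(16,7) = 11440 ways), then fix each of the remaining 9 coordinates at one of its two extreme values (2^9 = 512 ways): 11440·512 = 5857280.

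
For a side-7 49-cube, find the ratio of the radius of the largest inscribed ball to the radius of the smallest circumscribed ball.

For an n-cube of any side s, the inradius is s/2 and the circumradius is s√n/2, so the ratio is 1/√49 ≈ 0.142857.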